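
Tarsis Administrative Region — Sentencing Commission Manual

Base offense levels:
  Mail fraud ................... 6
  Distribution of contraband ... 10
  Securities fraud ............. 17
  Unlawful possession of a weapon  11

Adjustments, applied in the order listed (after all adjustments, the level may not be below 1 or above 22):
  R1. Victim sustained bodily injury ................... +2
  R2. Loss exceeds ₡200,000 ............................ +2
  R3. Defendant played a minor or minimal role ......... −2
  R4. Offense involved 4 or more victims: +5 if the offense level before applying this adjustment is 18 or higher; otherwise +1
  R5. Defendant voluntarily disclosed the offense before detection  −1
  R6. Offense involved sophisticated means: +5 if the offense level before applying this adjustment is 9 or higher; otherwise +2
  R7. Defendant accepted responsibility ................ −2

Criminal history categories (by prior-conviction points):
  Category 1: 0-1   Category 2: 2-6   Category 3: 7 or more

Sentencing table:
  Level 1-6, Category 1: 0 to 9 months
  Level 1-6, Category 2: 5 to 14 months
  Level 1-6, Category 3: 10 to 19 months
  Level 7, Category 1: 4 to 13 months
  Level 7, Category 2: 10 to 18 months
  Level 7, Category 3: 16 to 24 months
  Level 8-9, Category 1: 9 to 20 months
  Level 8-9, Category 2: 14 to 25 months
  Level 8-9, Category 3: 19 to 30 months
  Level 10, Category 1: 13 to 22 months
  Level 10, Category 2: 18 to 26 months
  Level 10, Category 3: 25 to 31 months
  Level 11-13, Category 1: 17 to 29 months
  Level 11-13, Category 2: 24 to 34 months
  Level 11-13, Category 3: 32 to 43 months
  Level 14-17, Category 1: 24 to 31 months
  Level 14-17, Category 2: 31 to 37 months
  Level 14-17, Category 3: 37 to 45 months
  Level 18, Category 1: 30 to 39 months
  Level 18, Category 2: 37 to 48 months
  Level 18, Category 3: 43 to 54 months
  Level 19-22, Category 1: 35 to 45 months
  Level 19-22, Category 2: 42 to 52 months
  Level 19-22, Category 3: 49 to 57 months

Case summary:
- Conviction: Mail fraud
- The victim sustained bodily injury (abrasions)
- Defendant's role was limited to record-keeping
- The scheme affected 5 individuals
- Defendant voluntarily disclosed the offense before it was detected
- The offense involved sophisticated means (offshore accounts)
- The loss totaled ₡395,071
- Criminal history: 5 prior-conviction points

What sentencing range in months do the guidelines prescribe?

18-26 months

Base offense level for mail fraud: 6.
R1 applies: 6 + 2 = 8.
R2 applies: 8 + 2 = 10.
R3 applies: 10 − 2 = 8.
R4 applies (level before this adjustment is 8 < 18, so +1): 8 + 1 = 9.
R5 applies: 9 − 1 = 8.
R6 applies (level before this adjustment is 8 < 9, so +2): 8 + 2 = 10.
R7 does not apply.
Final offense level: 10.
Criminal history: 5 prior points → Category 2 (2-6).
Level 10 falls in the 10 band.
Grid: Level 10 × Category 2 = 18-26 months.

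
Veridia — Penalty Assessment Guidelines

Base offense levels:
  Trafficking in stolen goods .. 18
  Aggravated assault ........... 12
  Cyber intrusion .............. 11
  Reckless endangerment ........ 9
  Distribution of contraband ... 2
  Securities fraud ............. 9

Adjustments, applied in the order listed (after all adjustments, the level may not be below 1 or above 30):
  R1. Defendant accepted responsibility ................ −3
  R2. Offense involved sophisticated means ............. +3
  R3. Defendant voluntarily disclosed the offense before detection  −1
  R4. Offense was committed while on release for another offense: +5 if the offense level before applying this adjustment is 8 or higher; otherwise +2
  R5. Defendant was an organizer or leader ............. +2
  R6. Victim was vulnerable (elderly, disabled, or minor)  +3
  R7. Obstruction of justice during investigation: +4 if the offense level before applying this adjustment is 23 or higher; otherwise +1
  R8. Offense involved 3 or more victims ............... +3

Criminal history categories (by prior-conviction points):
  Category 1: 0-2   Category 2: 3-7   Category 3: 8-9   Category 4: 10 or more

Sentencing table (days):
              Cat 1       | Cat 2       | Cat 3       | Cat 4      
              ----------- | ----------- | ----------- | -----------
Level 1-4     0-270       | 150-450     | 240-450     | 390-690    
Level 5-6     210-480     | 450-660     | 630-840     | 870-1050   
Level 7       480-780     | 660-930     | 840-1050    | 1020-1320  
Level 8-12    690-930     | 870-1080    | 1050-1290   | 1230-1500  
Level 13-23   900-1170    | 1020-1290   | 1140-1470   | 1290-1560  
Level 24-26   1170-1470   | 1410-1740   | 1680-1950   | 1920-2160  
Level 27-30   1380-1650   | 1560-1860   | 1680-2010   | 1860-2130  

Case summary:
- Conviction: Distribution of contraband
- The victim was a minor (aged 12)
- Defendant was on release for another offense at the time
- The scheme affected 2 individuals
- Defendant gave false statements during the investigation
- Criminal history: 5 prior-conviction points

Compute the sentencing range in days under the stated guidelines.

Base offense level for distribution of contraband: 2.
R1 does not apply.
R2 does not apply.
R4 applies (level before this adjustment is 2 < 8, so +2): 2 + 2 = 4.
R5 does not apply.
R6 applies: 4 + 3 = 7.
R7 applies (level before this adjustment is 7 < 23, so +1): 7 + 1 = 8.
Final offense level: 8.
Criminal history: 5 prior points → Category 2 (3-7).
Level 8 falls in the 8-12 band.
Grid: Level 8-12 × Category 2 = 870-1080 days.

870-1080 days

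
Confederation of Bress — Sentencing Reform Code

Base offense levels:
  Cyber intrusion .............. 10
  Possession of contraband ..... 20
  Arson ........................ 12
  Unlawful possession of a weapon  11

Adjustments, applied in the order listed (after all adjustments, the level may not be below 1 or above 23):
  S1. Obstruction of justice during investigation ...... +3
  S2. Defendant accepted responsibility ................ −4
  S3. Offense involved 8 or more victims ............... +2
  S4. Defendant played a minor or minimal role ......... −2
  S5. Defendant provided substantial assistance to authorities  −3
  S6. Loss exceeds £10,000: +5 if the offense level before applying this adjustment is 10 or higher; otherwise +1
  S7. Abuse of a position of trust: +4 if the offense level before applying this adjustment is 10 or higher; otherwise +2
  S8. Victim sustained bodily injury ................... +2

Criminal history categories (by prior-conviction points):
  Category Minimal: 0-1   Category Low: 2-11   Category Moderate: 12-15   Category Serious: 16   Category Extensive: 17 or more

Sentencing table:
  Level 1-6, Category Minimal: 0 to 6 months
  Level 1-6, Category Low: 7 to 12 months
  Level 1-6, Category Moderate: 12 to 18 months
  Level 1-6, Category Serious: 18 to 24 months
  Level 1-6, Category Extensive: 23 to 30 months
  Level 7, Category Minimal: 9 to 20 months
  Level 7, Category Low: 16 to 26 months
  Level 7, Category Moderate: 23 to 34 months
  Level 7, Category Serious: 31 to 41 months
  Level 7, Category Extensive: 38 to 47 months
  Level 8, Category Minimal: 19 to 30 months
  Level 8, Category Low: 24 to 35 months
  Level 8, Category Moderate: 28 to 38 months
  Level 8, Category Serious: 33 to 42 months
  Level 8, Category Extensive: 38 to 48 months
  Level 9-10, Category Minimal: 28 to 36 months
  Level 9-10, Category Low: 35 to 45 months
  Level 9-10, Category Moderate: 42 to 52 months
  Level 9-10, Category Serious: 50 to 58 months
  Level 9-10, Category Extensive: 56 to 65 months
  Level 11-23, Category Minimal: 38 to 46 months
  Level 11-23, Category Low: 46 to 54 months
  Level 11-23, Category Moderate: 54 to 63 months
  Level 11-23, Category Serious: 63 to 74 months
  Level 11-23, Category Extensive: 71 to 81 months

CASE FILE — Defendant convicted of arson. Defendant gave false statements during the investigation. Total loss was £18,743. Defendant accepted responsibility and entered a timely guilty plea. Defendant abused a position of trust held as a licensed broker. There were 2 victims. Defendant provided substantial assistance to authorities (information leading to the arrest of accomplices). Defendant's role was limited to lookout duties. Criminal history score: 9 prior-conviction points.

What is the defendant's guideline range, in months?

35-45 months

Base offense level for arson: 12.
S1 applies: 12 + 3 = 15.
S2 applies: 15 − 4 = 11.
S4 applies: 11 − 2 = 9.
S5 applies: 9 − 3 = 6.
S6 applies (level before this adjustment is 6 < 10, so +1): 6 + 1 = 7.
S7 applies (level before this adjustment is 7 < 10, so +2): 7 + 2 = 9.
S8 does not apply.
Final offense level: 9.
Criminal history: 9 prior points → Category Low (2-11).
Level 9 falls in the 9-10 band.
Grid: Level 9-10 × Category Low = 35-45 months.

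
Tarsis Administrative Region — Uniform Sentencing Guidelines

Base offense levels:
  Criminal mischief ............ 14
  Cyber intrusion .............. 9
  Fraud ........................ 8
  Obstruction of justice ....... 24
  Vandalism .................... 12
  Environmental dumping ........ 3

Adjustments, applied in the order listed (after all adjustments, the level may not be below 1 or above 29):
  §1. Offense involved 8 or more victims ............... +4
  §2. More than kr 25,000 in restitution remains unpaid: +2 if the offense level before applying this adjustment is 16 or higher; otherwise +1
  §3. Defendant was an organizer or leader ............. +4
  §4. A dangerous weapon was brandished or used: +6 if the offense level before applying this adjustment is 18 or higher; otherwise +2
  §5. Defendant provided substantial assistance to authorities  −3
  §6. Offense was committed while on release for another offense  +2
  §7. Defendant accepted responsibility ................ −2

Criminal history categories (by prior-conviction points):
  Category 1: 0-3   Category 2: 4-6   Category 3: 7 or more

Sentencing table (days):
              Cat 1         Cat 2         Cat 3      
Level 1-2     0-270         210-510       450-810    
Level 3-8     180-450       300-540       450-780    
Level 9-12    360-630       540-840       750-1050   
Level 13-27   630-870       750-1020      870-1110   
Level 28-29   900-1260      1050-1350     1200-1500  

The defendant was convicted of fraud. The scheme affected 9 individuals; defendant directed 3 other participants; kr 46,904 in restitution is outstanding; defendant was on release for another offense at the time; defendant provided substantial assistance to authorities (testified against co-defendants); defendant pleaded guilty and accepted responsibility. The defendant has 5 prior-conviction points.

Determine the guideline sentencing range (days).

Base offense level for fraud: 8.
§1 applies: 8 + 4 = 12.
§2 applies (level before this adjustment is 12 < 16, so +1): 12 + 1 = 13.
§3 applies: 13 + 4 = 17.
§5 applies: 17 − 3 = 14.
§6 applies: 14 + 2 = 16.
§7 applies: 16 − 2 = 14.
Final offense level: 14.
Criminal history: 5 prior points → Category 2 (4-6).
Level 14 falls in the 13-27 band.
Grid: Level 13-27 × Category 2 = 750-1020 days.

750-1020 days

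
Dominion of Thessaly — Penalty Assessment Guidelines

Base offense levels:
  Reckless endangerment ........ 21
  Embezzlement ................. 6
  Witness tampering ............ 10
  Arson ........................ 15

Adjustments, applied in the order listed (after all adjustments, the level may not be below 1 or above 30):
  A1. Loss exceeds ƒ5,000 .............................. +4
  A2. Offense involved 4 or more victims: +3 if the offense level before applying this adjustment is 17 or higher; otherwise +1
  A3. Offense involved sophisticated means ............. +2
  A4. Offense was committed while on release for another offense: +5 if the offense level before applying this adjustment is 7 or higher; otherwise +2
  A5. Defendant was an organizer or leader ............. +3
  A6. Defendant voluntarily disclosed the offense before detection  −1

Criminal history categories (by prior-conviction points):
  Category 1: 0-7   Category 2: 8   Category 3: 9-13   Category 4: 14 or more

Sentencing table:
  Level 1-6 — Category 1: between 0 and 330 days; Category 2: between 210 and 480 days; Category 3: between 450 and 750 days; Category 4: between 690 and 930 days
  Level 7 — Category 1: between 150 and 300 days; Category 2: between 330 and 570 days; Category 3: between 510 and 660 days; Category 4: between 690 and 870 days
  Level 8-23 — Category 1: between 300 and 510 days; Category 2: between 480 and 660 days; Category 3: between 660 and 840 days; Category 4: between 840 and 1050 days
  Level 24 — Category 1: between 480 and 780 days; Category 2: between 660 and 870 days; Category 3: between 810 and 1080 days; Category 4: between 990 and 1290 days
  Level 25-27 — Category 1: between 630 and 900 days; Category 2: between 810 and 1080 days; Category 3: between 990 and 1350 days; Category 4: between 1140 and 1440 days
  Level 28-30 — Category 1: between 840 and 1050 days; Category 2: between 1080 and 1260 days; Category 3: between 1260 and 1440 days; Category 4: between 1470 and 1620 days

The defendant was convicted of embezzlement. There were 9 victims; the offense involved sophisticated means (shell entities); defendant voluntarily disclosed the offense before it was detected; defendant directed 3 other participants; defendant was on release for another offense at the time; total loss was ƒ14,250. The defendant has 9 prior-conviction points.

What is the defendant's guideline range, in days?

Base offense level for embezzlement: 6.
A1 applies: 6 + 4 = 10.
A2 applies (level before this adjustment is 10 < 17, so +1): 10 + 1 = 11.
A3 applies: 11 + 2 = 13.
A4 applies (level before this adjustment is 13 ≥ 7, so +5): 13 + 5 = 18.
A5 applies: 18 + 3 = 21.
A6 applies: 21 − 1 = 20.
Final offense level: 20.
Criminal history: 9 prior points → Category 3 (9-13).
Level 20 falls in the 8-23 band.
Grid: Level 8-23 × Category 3 = 660-840 days.

660-840 days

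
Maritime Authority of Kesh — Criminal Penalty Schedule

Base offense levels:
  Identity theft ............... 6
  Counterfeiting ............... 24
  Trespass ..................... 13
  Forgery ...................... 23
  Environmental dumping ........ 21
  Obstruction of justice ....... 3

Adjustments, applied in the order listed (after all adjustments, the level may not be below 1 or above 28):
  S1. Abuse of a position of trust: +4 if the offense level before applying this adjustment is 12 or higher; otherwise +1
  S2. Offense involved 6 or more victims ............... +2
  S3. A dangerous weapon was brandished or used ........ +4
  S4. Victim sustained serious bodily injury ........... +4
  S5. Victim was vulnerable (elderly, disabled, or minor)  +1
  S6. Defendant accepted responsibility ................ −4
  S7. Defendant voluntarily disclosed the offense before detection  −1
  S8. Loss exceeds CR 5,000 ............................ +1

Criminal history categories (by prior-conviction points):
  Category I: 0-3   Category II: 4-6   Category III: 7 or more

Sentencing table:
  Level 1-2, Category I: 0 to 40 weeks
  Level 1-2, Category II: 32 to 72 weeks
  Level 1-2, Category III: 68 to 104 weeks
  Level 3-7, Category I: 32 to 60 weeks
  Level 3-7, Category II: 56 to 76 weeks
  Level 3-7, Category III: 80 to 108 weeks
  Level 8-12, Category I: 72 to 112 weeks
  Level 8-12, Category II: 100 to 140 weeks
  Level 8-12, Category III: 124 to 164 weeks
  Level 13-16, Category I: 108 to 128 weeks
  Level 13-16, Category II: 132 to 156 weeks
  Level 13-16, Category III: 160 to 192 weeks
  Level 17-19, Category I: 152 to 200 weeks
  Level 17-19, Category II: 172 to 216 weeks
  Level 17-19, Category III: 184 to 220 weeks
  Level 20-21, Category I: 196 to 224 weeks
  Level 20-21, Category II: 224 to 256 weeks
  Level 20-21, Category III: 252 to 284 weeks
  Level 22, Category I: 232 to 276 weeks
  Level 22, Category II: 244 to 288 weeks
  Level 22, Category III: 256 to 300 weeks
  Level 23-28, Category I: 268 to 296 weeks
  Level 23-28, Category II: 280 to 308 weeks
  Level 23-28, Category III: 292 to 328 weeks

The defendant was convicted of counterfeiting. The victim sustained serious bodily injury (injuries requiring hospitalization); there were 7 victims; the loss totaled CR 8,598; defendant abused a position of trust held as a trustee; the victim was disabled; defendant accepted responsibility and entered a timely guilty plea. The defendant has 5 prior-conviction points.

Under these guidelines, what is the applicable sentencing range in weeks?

280-308 weeks

Base offense level for counterfeiting: 24.
S1 applies (level before this adjustment is 24 ≥ 12, so +4): 24 + 4 = 28.
S2 applies: 28 + 2 = 30.
S3 does not apply.
S4 applies: 30 + 4 = 34.
S5 applies: 34 + 1 = 35.
S6 applies: 35 − 4 = 31.
S7 does not apply.
S8 applies: 31 + 1 = 32.
Level 32 exceeds the maximum of 28; capped at 28.
Final offense level: 28.
Criminal history: 5 prior points → Category II (4-6).
Level 28 falls in the 23-28 band.
Grid: Level 23-28 × Category II = 280-308 weeks.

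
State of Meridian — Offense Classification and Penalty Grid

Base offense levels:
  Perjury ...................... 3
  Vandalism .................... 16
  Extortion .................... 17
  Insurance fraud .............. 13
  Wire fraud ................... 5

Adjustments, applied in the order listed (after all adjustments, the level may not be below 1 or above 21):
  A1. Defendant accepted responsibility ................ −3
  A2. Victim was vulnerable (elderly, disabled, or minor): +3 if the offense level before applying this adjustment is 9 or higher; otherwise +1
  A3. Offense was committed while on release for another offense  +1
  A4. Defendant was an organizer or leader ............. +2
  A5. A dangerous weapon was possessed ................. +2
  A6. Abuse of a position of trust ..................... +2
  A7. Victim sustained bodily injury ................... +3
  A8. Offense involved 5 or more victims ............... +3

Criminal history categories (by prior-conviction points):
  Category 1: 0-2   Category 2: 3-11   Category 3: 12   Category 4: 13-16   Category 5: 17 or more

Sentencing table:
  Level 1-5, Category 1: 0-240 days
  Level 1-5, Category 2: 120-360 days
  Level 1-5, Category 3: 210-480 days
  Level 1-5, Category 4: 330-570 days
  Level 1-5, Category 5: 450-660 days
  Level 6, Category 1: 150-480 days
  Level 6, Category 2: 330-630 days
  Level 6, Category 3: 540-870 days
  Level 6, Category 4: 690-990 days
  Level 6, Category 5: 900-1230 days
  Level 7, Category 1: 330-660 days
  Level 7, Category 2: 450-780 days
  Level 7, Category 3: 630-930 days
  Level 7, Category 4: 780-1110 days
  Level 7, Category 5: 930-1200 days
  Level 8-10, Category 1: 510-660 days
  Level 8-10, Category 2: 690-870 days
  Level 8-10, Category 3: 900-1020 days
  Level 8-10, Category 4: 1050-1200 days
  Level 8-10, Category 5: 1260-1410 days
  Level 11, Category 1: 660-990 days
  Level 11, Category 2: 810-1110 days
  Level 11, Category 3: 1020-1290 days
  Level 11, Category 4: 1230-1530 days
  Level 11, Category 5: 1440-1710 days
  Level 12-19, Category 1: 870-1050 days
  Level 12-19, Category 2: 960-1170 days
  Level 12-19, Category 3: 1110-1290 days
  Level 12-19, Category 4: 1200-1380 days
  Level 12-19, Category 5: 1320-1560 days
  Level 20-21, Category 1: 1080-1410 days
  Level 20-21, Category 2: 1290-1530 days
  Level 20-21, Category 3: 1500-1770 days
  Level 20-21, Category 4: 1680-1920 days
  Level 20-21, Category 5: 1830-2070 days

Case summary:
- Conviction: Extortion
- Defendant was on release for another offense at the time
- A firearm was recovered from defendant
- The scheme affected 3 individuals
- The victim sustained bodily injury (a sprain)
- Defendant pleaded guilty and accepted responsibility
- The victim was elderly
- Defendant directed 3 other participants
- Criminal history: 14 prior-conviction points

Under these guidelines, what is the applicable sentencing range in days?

1680-1920 days

Base offense level for extortion: 17.
A1 applies: 17 − 3 = 14.
A2 applies (level before this adjustment is 14 ≥ 9, so +3): 14 + 3 = 17.
A3 applies: 17 + 1 = 18.
A4 applies: 18 + 2 = 20.
A5 applies: 20 + 2 = 22.
A7 applies: 22 + 3 = 25.
A8 does not apply.
Level 25 exceeds the maximum of 21; capped at 21.
Final offense level: 21.
Criminal history: 14 prior points → Category 4 (13-16).
Level 21 falls in the 20-21 band.
Grid: Level 20-21 × Category 4 = 1680-1920 days.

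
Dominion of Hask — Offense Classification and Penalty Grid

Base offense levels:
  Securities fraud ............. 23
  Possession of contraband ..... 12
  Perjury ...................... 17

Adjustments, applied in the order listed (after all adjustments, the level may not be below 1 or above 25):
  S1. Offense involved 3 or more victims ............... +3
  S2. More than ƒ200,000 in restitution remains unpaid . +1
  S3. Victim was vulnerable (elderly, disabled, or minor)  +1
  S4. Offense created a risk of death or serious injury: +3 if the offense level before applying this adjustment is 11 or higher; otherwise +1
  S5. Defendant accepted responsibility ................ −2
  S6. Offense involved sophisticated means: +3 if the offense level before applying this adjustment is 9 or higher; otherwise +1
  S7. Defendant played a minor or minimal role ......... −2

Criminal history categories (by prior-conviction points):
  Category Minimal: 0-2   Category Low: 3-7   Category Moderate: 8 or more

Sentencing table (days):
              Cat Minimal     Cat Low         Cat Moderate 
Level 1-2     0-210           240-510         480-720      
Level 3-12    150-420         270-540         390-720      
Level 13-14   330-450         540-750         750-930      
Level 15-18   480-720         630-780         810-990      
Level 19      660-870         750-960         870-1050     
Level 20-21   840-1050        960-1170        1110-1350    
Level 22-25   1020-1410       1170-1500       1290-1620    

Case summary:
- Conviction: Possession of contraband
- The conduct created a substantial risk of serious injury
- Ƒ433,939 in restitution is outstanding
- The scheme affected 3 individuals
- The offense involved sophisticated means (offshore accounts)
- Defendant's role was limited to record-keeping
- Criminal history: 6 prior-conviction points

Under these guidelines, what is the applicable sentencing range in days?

Base offense level for possession of contraband: 12.
S1 applies: 12 + 3 = 15.
S2 applies: 15 + 1 = 16.
S3 does not apply.
S4 applies (level before this adjustment is 16 ≥ 11, so +3): 16 + 3 = 19.
S5 does not apply.
S6 applies (level before this adjustment is 19 ≥ 9, so +3): 19 + 3 = 22.
S7 applies: 22 − 2 = 20.
Final offense level: 20.
Criminal history: 6 prior points → Category Low (3-7).
Level 20 falls in the 20-21 band.
Grid: Level 20-21 × Category Low = 960-1170 days.

960-1170 days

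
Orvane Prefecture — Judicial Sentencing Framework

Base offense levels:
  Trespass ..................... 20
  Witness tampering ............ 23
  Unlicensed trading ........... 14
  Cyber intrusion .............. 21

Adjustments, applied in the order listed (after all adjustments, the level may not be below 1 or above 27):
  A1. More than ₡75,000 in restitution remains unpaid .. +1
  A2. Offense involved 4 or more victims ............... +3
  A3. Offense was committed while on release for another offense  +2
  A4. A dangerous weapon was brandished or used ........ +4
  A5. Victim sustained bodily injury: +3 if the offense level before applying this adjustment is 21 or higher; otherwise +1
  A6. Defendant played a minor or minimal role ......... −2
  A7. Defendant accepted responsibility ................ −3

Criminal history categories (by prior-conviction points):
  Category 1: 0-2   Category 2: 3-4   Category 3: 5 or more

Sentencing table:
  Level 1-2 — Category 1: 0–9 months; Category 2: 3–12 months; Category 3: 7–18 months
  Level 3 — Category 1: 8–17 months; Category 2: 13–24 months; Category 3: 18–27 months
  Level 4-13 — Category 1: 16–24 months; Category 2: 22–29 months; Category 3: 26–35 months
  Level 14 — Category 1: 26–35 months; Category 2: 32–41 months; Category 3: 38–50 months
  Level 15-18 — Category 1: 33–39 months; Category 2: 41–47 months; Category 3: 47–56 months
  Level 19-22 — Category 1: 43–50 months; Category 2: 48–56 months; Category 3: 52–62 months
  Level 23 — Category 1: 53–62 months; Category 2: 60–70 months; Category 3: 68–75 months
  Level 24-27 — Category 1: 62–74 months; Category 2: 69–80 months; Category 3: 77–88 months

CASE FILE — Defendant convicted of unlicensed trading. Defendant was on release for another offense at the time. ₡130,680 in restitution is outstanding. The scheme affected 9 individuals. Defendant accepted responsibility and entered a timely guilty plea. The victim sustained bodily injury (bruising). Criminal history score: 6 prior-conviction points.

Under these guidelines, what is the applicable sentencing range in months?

Base offense level for unlicensed trading: 14.
A1 applies: 14 + 1 = 15.
A2 applies: 15 + 3 = 18.
A3 applies: 18 + 2 = 20.
A5 applies (level before this adjustment is 20 < 21, so +1): 20 + 1 = 21.
A7 applies: 21 − 3 = 18.
Final offense level: 18.
Criminal history: 6 prior points → Category 3 (5+).
Level 18 falls in the 15-18 band.
Grid: Level 15-18 × Category 3 = 47-56 months.

47-56 months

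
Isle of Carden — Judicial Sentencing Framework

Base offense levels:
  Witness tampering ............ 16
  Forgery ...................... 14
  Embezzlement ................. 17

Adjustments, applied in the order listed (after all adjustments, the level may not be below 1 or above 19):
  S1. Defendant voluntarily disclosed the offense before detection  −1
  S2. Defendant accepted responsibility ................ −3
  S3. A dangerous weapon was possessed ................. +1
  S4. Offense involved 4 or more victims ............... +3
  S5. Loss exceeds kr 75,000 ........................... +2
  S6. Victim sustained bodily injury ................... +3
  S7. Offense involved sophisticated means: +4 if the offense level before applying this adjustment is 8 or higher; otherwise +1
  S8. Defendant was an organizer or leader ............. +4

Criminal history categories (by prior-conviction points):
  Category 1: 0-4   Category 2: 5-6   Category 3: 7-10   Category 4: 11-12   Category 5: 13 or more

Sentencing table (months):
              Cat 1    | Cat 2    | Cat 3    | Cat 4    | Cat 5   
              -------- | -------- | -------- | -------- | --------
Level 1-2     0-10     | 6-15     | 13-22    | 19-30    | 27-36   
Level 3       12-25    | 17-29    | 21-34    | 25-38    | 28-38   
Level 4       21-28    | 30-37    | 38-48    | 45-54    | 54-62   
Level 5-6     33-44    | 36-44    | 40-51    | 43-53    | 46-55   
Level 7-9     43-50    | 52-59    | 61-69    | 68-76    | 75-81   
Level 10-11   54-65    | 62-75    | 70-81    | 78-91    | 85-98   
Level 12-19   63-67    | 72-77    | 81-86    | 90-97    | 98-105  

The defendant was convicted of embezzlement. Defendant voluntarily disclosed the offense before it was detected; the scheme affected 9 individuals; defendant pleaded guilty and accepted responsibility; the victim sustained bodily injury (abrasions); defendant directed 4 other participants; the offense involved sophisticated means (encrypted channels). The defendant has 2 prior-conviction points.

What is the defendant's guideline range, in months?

63-67 months

Base offense level for embezzlement: 17.
S1 applies: 17 − 1 = 16.
S2 applies: 16 − 3 = 13.
S3 does not apply.
S4 applies: 13 + 3 = 16.
S6 applies: 16 + 3 = 19.
S7 applies (level before this adjustment is 19 ≥ 8, so +4): 19 + 4 = 23.
S8 applies: 23 + 4 = 27.
Level 27 exceeds the maximum of 19; capped at 19.
Final offense level: 19.
Criminal history: 2 prior points → Category 1 (0-4).
Level 19 falls in the 12-19 band.
Grid: Level 12-19 × Category 1 = 63-67 months.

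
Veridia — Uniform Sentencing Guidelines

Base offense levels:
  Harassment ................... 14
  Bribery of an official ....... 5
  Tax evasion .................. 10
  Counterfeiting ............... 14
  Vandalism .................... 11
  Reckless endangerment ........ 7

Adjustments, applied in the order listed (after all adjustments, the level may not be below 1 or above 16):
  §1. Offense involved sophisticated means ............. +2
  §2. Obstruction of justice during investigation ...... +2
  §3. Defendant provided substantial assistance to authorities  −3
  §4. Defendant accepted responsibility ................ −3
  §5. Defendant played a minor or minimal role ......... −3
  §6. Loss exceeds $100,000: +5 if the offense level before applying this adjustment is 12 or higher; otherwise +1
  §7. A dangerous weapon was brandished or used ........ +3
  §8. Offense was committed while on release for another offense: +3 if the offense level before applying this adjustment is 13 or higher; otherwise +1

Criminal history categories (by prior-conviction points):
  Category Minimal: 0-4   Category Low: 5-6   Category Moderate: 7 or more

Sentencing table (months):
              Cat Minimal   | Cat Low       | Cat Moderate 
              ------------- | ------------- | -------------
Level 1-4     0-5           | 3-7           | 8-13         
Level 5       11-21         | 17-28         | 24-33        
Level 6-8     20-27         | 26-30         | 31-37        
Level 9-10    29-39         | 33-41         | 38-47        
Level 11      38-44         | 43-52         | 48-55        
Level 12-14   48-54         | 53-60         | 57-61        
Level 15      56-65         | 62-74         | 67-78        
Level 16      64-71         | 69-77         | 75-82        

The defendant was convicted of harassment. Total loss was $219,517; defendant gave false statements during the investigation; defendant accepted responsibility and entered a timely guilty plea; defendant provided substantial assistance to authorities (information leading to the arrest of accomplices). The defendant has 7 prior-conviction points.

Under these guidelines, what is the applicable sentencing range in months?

48-55 months

Base offense level for harassment: 14.
§2 applies: 14 + 2 = 16.
§3 applies: 16 − 3 = 13.
§4 applies: 13 − 3 = 10.
§6 applies (level before this adjustment is 10 < 12, so +1): 10 + 1 = 11.
§7 does not apply.
§8 does not apply.
Final offense level: 11.
Criminal history: 7 prior points → Category Moderate (7+).
Level 11 falls in the 11 band.
Grid: Level 11 × Category Moderate = 48-55 months.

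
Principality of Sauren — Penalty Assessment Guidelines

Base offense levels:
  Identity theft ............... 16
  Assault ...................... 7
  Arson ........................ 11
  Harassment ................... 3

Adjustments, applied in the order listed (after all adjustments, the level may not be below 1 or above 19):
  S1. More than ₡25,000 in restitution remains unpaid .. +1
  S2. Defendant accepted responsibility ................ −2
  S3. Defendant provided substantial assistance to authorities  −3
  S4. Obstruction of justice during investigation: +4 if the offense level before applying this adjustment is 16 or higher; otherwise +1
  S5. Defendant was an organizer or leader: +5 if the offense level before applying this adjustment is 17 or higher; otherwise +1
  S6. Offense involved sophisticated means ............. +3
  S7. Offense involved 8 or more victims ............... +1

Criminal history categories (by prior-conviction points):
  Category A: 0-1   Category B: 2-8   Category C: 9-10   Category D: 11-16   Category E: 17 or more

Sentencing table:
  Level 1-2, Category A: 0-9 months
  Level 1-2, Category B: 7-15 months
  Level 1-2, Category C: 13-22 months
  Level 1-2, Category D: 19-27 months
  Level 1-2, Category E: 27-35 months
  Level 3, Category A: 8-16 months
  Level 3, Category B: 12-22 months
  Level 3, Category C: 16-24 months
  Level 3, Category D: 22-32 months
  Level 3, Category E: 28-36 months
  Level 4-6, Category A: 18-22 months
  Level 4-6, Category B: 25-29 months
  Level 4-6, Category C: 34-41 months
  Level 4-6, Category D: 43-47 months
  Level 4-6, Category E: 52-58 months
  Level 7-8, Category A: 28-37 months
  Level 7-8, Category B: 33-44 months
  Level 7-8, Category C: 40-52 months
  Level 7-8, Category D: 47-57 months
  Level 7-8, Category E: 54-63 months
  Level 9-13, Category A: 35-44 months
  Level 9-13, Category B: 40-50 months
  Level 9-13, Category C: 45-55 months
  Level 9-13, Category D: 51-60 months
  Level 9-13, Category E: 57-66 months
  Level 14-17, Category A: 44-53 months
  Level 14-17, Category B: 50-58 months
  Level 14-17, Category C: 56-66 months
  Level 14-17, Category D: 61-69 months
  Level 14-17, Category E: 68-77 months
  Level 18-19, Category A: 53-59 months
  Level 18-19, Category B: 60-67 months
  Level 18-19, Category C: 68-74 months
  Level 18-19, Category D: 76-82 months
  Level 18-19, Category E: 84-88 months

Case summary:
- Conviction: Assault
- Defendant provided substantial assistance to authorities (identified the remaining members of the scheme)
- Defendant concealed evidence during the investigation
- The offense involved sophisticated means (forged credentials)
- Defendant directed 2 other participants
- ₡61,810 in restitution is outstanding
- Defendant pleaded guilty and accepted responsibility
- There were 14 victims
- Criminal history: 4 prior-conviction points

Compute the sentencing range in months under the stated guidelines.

Base offense level for assault: 7.
S1 applies: 7 + 1 = 8.
S2 applies: 8 − 2 = 6.
S3 applies: 6 − 3 = 3.
S4 applies (level before this adjustment is 3 < 16, so +1): 3 + 1 = 4.
S5 applies (level before this adjustment is 4 < 17, so +1): 4 + 1 = 5.
S6 applies: 5 + 3 = 8.
S7 applies: 8 + 1 = 9.
Final offense level: 9.
Criminal history: 4 prior points → Category B (2-8).
Level 9 falls in the 9-13 band.
Grid: Level 9-13 × Category B = 40-50 months.

40-50 months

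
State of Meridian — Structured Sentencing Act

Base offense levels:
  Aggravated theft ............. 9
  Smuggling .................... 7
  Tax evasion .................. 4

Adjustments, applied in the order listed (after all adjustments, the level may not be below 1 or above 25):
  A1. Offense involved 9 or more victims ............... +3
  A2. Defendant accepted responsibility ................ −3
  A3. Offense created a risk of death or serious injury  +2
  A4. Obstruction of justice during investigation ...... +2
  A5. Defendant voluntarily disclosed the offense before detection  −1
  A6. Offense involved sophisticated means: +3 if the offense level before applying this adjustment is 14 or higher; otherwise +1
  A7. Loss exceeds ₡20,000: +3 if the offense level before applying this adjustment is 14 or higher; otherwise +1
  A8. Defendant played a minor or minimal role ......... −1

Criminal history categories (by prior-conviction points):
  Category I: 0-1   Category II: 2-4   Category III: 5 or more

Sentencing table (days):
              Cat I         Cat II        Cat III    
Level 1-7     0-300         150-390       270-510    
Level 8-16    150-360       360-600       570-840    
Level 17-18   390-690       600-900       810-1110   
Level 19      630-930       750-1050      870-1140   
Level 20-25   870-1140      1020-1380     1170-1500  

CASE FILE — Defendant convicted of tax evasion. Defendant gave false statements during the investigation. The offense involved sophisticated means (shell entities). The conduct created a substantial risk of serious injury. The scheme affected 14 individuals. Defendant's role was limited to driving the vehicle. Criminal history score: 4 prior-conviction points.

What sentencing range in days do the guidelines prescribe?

Base offense level for tax evasion: 4.
A1 applies: 4 + 3 = 7.
A3 applies: 7 + 2 = 9.
A4 applies: 9 + 2 = 11.
A6 applies (level before this adjustment is 11 < 14, so +1): 11 + 1 = 12.
A8 applies: 12 − 1 = 11.
Final offense level: 11.
Criminal history: 4 prior points → Category II (2-4).
Level 11 falls in the 8-16 band.
Grid: Level 8-16 × Category II = 360-600 days.

360-600 days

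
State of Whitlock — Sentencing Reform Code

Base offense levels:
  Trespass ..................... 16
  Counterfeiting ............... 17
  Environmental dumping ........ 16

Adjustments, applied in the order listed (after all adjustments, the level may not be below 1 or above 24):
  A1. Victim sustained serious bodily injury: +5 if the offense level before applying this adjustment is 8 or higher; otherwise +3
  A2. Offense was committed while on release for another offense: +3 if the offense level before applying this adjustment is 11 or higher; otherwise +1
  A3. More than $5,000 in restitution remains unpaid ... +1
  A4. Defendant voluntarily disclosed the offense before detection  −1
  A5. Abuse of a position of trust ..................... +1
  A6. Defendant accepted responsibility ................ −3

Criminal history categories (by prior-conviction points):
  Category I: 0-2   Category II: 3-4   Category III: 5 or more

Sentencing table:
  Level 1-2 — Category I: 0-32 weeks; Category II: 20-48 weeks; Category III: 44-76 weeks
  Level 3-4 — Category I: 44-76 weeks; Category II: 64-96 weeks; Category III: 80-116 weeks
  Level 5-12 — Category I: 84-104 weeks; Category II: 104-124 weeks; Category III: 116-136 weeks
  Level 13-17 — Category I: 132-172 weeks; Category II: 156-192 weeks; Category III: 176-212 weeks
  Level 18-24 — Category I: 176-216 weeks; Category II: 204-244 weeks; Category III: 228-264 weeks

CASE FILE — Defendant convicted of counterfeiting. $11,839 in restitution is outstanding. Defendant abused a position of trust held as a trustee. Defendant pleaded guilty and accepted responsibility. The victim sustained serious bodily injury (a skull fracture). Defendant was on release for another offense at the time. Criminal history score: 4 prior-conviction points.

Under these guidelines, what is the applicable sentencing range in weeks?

204-244 weeks

Base offense level for counterfeiting: 17.
A1 applies (level before this adjustment is 17 ≥ 8, so +5): 17 + 5 = 22.
A2 applies (level before this adjustment is 22 ≥ 11, so +3): 22 + 3 = 25.
A3 applies: 25 + 1 = 26.
A4 does not apply.
A5 applies: 26 + 1 = 27.
A6 applies: 27 − 3 = 24.
Final offense level: 24.
Criminal history: 4 prior points → Category II (3-4).
Level 24 falls in the 18-24 band.
Grid: Level 18-24 × Category II = 204-244 weeks.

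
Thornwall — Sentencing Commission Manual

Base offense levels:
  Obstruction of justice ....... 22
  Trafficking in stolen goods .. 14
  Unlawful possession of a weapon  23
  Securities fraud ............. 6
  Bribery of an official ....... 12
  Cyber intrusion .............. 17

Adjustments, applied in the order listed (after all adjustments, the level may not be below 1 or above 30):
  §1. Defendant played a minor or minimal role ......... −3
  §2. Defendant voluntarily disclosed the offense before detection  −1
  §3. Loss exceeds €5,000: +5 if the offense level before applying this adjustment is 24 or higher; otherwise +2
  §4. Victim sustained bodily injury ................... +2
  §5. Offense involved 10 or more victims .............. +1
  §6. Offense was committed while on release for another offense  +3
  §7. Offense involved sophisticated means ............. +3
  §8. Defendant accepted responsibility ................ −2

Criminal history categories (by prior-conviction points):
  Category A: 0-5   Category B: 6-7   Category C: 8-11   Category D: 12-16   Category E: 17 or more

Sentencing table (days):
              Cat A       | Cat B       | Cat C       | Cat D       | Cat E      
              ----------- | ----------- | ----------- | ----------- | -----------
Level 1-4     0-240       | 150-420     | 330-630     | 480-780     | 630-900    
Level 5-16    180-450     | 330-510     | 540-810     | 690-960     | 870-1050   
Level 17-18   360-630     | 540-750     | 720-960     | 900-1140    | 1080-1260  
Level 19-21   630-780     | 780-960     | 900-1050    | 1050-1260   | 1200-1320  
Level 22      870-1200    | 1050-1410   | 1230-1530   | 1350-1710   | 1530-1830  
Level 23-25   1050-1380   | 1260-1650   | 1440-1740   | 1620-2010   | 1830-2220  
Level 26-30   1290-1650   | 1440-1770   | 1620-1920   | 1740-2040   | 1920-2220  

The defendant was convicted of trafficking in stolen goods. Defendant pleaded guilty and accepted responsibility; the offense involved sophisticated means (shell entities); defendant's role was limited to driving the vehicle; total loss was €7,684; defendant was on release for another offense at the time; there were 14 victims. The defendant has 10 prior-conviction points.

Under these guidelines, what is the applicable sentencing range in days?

Base offense level for trafficking in stolen goods: 14.
§1 applies: 14 − 3 = 11.
§2 does not apply.
§3 applies (level before this adjustment is 11 < 24, so +2): 11 + 2 = 13.
§4 does not apply.
§5 applies: 13 + 1 = 14.
§6 applies: 14 + 3 = 17.
§7 applies: 17 + 3 = 20.
§8 applies: 20 − 2 = 18.
Final offense level: 18.
Criminal history: 10 prior points → Category C (8-11).
Level 18 falls in the 17-18 band.
Grid: Level 17-18 × Category C = 720-960 days.

720-960 days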